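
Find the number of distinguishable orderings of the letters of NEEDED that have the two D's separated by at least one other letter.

40

There are 6!/(3!·2!) = 60 arrangements of NEEDED in total.
Arrangements with the D's together: treat DD as one letter, giving (5)!/(3!) = 20.
Subtracting, 60 − 20 = 40 arrangements keep the D's apart.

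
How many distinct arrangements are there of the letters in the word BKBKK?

Letter multiplicities in BKBKK: B×2, K×3.
So there are 5! / (3!·2!) = 10 distinguishable arrangements.

10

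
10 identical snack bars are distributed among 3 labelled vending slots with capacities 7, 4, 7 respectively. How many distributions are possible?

Without the upper bounds there are C(12,2) = 66 ways to split 10 among 3 vending slots.
Subtract solutions that violate a single cap (substitute x_i' = x_i − (cap_i+1)): x_1 ≥ 8 gives C(4,2) = 6; x_2 ≥ 5 gives C(7,2) = 21; x_3 ≥ 8 gives C(4,2) = 6. Together 33.
No two caps can be exceeded simultaneously, so the pair terms are all 0.
By inclusion–exclusion the count is 66 − 33 + 0 = 33.

33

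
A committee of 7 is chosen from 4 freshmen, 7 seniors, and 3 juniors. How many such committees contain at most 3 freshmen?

3312

Split by how many freshmen are chosen (0 through 3).
Sum: C(4,0)·C(10,7) + C(4,1)·C(10,6) + C(4,2)·C(10,5) + C(4,3)·C(10,4) = 120 + 840 + 1512 + 840 = 3312.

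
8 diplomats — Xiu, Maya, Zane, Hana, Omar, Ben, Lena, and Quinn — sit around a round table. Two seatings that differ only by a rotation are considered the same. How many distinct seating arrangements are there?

5040

Seat Xiu anywhere (absorbing the rotational symmetry), then permute the other 7: (7)! = 5040.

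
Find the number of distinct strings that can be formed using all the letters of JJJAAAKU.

1120

Letter multiplicities in JJJAAAKU: A×3, J×3, K×1, U×1.
Dividing 8! = 40320 by 3!·3! = 36 for the repeated letters gives 1120.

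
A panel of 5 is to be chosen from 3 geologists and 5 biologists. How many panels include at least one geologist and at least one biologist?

55

With no constraint there are C(8,5) = 56 possible selections.
Subtract selections that omit an entire group: no geologists → C(5,5) = 1; no biologists → C(3,5) = 0.
Both groups omitted at once is impossible, so 56 − 1 = 55.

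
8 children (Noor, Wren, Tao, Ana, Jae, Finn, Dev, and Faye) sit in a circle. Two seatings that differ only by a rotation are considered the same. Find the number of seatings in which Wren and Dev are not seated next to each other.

3600

Without the restriction there are (7)! = 5040 seatings.
Seatings with Wren beside Dev: treat them as a block with 2 internal orders, giving 2 × (6)! = 1440.
Subtracting, 5040 − 1440 = 3600.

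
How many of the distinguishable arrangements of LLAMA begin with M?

6

Fix M in the first position and arrange the remaining 4 letters.
Those 4 letters have A appearing twice and L appearing twice, giving (4)!/(2!·2!) = 6.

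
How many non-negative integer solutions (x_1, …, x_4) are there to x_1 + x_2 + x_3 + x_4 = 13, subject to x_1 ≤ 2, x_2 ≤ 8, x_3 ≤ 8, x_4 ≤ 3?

78

Ignoring the caps, the number of non-negative solutions to x_1+…+x_4 = 13 is C(16,3) = 560.
Subtract solutions that violate a single cap (substitute x_i' = x_i − (cap_i+1)): x_1 ≥ 3 gives C(13,3) = 286; x_2 ≥ 9 gives C(7,3) = 35; x_3 ≥ 9 gives C(7,3) = 35; x_4 ≥ 4 gives C(12,3) = 220. Together 576.
Add back pairs where two caps are both exceeded: 4 + 4 + 84 + 0 + 1 + 1 = 94.
By inclusion–exclusion the count is 560 − 576 + 94 = 78.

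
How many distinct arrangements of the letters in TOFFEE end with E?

60

Fix E in the last position and arrange the remaining 5 letters.
Those 5 letters have F appearing twice, giving (5)!/(2!) = 60.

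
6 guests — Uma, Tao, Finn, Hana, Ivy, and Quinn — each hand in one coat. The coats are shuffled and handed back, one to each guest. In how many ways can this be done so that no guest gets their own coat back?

265

This is the derangement count D_6: permutations of 6 items with no fixed point.
By inclusion–exclusion this is Σ_{j=0}^{6} (−1)^j C(6,j)·(6−j)!.
Computing: 720 − 720 + 360 − 120 + 30 − 6 + 1 = 265.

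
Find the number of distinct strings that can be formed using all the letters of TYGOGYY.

Letter multiplicities in TYGOGYY: G×2, O×1, T×1, Y×3.
So there are 7! / (3!·2!) = 420 distinguishable arrangements.

420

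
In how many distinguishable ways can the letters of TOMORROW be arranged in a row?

Letter multiplicities in TOMORROW: M×1, O×3, R×2, T×1, W×1.
The number of distinct arrangements is 8!/(3!·2!) = 40320/12 = 3360.

3360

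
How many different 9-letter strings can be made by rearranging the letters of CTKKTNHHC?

CTKKTNHHC has 9 letters with C appearing twice, H appearing twice, K appearing twice, and T appearing twice.
The number of distinct arrangements is 9!/(2!·2!·2!·2!) = 362880/16 = 22680.

22680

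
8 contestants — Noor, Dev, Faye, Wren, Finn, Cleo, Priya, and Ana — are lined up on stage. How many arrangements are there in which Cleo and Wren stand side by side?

10080

Glue Cleo and Wren into one block (2 internal orders), leaving 7 units to arrange in a row.
So the count is 2·(7)! = 10080.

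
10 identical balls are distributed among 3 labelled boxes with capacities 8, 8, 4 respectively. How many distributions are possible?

39

Ignoring the caps, the number of non-negative solutions to x_1+…+x_3 = 10 is C(12,2) = 66.
Subtract solutions that violate a single cap (substitute x_i' = x_i − (cap_i+1)): x_1 ≥ 9 gives C(3,2) = 3; x_2 ≥ 9 gives C(3,2) = 3; x_3 ≥ 5 gives C(7,2) = 21. Together 27.
No two caps can be exceeded simultaneously, so the pair terms are all 0.
By inclusion–exclusion the count is 66 − 27 + 0 = 39.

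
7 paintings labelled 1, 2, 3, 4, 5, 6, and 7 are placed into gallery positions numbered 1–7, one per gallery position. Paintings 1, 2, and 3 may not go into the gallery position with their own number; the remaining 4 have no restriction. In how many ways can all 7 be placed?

3216

Let Aᵢ (for i ∈ {1, 2, 3}) be the placements that put painting i in its forbidden gallery position. Any j of these fix j positions, leaving (7−j)! ways to fill the rest, and there are C(3,j) ways to pick which j.
By inclusion–exclusion, the number of valid placements is Σ_{j=0}^{3} (−1)^j C(3,j)·(7−j)!.
Computing: 5040 − 2160 + 360 − 24 = 3216.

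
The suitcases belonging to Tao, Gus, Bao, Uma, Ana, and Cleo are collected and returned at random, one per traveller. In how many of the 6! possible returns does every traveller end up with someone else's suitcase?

This is the derangement count D_6: permutations of 6 items with no fixed point.
By inclusion–exclusion this is Σ_{j=0}^{6} (−1)^j C(6,j)·(6−j)!.
Computing: 720 − 720 + 360 − 120 + 30 − 6 + 1 = 265.

265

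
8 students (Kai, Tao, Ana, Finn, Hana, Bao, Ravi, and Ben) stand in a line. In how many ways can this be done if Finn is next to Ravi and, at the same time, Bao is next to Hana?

Treat {Finn,Ravi} as one block (2 orders) and {Bao,Hana} as another (2 orders).
That leaves 6 units to arrange: 2 × 2 × 6! = 4 × 720 = 2880.

2880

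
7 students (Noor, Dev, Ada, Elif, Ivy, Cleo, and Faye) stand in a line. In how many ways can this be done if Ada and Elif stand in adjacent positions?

Treat {Ada, Elif} as a single unit. There are 6 units to order, and the pair itself can be ordered 2 ways.
That gives 2 × 6! = 2 × 720 = 1440.

1440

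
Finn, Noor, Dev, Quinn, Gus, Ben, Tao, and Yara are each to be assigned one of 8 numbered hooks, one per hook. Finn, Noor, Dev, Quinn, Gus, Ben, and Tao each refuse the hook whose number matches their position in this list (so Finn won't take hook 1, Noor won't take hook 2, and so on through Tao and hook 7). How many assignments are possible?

16687

Let Aᵢ (for 1 ≤ i ≤ 7) be the placements that put person i in their forbidden hook. Any j of these fix j positions, leaving (8−j)! ways to fill the rest, and there are C(7,j) ways to pick which j.
By inclusion–exclusion, the number of valid placements is Σ_{j=0}^{7} (−1)^j C(7,j)·(8−j)!.
Computing: 40320 − 35280 + 15120 − 4200 + 840 − 126 + 14 − 1 = 16687.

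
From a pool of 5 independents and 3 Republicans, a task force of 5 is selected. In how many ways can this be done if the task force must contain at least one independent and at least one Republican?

Unrestricted: C(8,5) = 56 ways to pick any 5 of the 8.
Selections missing a whole group: no independents → C(3,5) = 0; no Republicans → C(5,5) = 1.
Both groups omitted at once is impossible, so 56 − 1 = 55.

55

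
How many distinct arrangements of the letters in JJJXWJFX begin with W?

Fix W in the first position and arrange the remaining 7 letters.
Those 7 letters have J appearing 4 times and X appearing twice, giving (7)!/(4!·2!) = 105.

105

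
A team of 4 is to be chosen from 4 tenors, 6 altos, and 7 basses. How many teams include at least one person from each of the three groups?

With no constraint there are C(17,4) = 2380 possible selections.
Selections missing a whole group: no tenors → C(13,4) = 715; no altos → C(11,4) = 330; no basses → C(10,4) = 210.
Add back selections omitting two groups (i.e. drawn from a single group): C(4,4) + C(6,4) + C(7,4) = 51.
By inclusion–exclusion: 2380 − 1255 + 51 = 1176.

1176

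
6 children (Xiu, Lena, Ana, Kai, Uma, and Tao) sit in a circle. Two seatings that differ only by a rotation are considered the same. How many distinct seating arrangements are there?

120

Around a circle, 6 distinct people have 6!/6 = (5)! = 120 rotationally distinct seatings.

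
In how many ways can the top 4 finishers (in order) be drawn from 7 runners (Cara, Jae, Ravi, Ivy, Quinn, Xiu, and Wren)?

There are 7 choices for 1st place, 6 for 2nd, and so on down to 4 for position 4.
That gives 7 × 6 × 5 × 4 = 840.

840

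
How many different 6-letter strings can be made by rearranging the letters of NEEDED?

The 6 letters of NEEDED have repeats: D appearing twice and E appearing 3 times.
So there are 6! / (3!·2!) = 60 distinguishable arrangements.

60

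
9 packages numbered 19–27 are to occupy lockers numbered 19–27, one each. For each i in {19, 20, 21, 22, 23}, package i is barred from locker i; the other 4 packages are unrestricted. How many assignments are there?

205056

Let Aᵢ (for 19 ≤ i ≤ 23) be the placements that put package i in its forbidden locker. Any j of these fix j positions, leaving (9−j)! ways to fill the rest, and there are C(5,j) ways to pick which j.
By inclusion–exclusion, the number of valid placements is Σ_{j=0}^{5} (−1)^j C(5,j)·(9−j)!.
Computing: 362880 − 201600 + 50400 − 7200 + 600 − 24 = 205056.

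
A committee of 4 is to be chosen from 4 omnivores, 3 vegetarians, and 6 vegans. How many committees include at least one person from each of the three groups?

Total 4-person selections from all 13: C(13,4) = 715.
Selections missing a whole group: no omnivores → C(9,4) = 126; no vegetarians → C(10,4) = 210; no vegans → C(7,4) = 35.
Add back selections omitting two groups (i.e. drawn from a single group): C(4,4) + C(3,4) + C(6,4) = 16.
By inclusion–exclusion: 715 − 371 + 16 = 360.

360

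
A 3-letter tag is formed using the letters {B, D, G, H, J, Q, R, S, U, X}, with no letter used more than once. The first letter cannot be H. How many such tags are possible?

648

The first letter has 10−1 = 9 choices (anything except H).
The remaining 2 letters are filled from the other 9 symbols without repetition: 9 × 8 = 72.
Total: 9 × 72 = 648.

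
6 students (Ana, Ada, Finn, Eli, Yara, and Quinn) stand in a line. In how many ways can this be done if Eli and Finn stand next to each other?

Treat {Eli, Finn} as a single unit. There are 5 units to order, and the pair itself can be ordered 2 ways.
So the count is 2·(5)! = 240.

240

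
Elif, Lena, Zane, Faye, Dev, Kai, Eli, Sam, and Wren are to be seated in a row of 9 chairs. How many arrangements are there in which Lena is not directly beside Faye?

282240

Of the 9! = 362880 arrangements, those with Lena and Faye adjacent number 2 × 8! = 80640 (treat the pair as a block with 2 internal orders).
So 362880 − 80640 = 282240 arrangements keep them apart.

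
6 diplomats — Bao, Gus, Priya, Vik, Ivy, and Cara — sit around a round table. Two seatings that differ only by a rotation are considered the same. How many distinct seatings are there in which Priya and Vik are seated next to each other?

Treat {Priya, Vik} as one unit (2 internal orders) and seat the resulting 5 units around the table: (4)! circular arrangements.
So 2 × (4)! = 2 × 24 = 48.

48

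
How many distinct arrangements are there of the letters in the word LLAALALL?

56

LLAALALL has 8 letters with A appearing 3 times and L appearing 5 times.
So there are 8! / (5!·3!) = 56 distinguishable arrangements.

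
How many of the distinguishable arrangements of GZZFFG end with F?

30

With the last slot taken by F, it remains to arrange the other 5 letters (GZZFG).
Those 5 letters have G appearing twice and Z appearing twice, giving (5)!/(2!·2!) = 30.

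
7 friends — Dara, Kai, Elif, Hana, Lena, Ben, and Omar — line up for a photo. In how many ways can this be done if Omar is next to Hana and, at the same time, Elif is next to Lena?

Treat {Omar,Hana} as one block (2 orders) and {Elif,Lena} as another (2 orders).
That leaves 5 units to arrange: 2 × 2 × 5! = 4 × 120 = 480.

480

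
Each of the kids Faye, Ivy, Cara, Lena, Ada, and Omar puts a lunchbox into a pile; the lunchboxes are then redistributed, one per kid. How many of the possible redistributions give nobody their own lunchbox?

265

Count assignments avoiding every fixed point. For any j of the 6 kids fixed to their own lunchbox, the other 6−j can be arranged in (6−j)! ways.
By inclusion–exclusion this is Σ_{j=0}^{6} (−1)^j C(6,j)·(6−j)!.
Computing: 720 − 720 + 360 − 120 + 30 − 6 + 1 = 265.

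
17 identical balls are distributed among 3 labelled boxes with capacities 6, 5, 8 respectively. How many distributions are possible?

6

By stars and bars, unrestricted non-negative solutions to x_1+…+x_3 = 17 number C(17+2,2) = 171.
Subtract solutions that violate a single cap (substitute x_i' = x_i − (cap_i+1)): x_1 ≥ 7 gives C(12,2) = 66; x_2 ≥ 6 gives C(13,2) = 78; x_3 ≥ 9 gives C(10,2) = 45. Together 189.
Add back pairs where two caps are both exceeded: 15 + 3 + 6 = 24.
By inclusion–exclusion the count is 171 − 189 + 24 = 6.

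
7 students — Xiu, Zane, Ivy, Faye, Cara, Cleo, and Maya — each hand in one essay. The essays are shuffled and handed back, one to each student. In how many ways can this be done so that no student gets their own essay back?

1854

This is the derangement count D_7: permutations of 7 items with no fixed point.
By inclusion–exclusion this is Σ_{j=0}^{7} (−1)^j C(7,j)·(7−j)!.
Computing: 5040 − 5040 + 2520 − 840 + 210 − 42 + 7 − 1 = 1854.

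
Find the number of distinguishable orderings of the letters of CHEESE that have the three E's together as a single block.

Treat the 3 copies of E as a single block. The multiset to arrange is then {EEE, C, H, S}, 4 items in all.
All 4 items are distinct, so there are (4)! = 24 arrangements.

24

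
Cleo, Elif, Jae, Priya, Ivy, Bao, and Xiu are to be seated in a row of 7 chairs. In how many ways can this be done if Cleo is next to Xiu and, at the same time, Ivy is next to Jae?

480

Treat {Cleo,Xiu} as one block (2 orders) and {Ivy,Jae} as another (2 orders).
That leaves 5 units to arrange: 2 × 2 × 5! = 4 × 120 = 480.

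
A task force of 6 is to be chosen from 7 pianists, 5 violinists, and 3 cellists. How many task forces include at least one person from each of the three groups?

3850

With no constraint there are C(15,6) = 5005 possible selections.
Selections missing a whole group: no pianists → C(8,6) = 28; no violinists → C(10,6) = 210; no cellists → C(12,6) = 924.
Add back selections omitting two groups (i.e. drawn from a single group): C(7,6) + C(5,6) + C(3,6) = 7.
By inclusion–exclusion: 5005 − 1162 + 7 = 3850.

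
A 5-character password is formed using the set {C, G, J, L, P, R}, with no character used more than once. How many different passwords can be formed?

With no repetition, fill the 5 characters in order: 6 choices, then 5, down to 2.
6 × 5 × 4 × 3 × 2 = 720.

720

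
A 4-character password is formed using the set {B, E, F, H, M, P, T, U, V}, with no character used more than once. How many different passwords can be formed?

With no repetition, fill the 4 characters in order: 9 choices, then 8, down to 6.
9 × 8 × 7 × 6 = 3024.

3024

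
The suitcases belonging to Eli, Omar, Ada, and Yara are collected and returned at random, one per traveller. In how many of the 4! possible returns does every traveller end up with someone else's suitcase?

Count assignments avoiding every fixed point. For any j of the 4 travellers fixed to their own suitcase, the other 4−j can be arranged in (4−j)! ways.
By inclusion–exclusion this is Σ_{j=0}^{4} (−1)^j C(4,j)·(4−j)!.
Computing: 24 − 24 + 12 − 4 + 1 = 9.

9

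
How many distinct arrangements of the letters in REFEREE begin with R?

30

Fix R in the first position and arrange the remaining 6 letters.
Those 6 letters have E appearing 4 times, giving (6)!/(4!) = 30.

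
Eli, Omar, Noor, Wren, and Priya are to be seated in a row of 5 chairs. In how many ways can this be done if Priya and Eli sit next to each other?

Place the 3 others and the Priya-Eli pair as 4 objects in a line; the pair has 2 internal arrangements.
So the count is 2·(4)! = 48.

48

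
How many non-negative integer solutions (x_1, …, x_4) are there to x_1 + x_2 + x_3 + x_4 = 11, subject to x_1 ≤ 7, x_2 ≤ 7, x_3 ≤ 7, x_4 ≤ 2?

142

By stars and bars, unrestricted non-negative solutions to x_1+…+x_4 = 11 number C(11+3,3) = 364.
Subtract solutions that violate a single cap (substitute x_i' = x_i − (cap_i+1)): x_1 ≥ 8 gives C(6,3) = 20; x_2 ≥ 8 gives C(6,3) = 20; x_3 ≥ 8 gives C(6,3) = 20; x_4 ≥ 3 gives C(11,3) = 165. Together 225.
Add back pairs where two caps are both exceeded: 0 + 0 + 1 + 0 + 1 + 1 = 3.
By inclusion–exclusion the count is 364 − 225 + 3 = 142.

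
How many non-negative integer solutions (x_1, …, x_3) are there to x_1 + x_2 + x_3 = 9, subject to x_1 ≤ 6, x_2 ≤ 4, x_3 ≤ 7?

Ignoring the caps, the number of non-negative solutions to x_1+…+x_3 = 9 is C(11,2) = 55.
Subtract solutions that violate a single cap (substitute x_i' = x_i − (cap_i+1)): x_1 ≥ 7 gives C(4,2) = 6; x_2 ≥ 5 gives C(6,2) = 15; x_3 ≥ 8 gives C(3,2) = 3. Together 24.
No two caps can be exceeded simultaneously, so the pair terms are all 0.
By inclusion–exclusion the count is 55 − 24 + 0 = 31.

31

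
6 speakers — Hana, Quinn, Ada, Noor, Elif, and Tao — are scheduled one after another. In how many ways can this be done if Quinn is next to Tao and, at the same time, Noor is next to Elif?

Treat {Quinn,Tao} as one block (2 orders) and {Noor,Elif} as another (2 orders).
That leaves 4 units to arrange: 2 × 2 × 4! = 4 × 24 = 96.

96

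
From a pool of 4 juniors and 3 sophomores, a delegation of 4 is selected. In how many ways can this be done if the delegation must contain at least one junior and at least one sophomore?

Total 4-person selections from all 7: C(7,4) = 35.
Subtract selections that omit an entire group: no juniors → C(3,4) = 0; no sophomores → C(4,4) = 1.
Both groups omitted at once is impossible, so 35 − 1 = 34.

34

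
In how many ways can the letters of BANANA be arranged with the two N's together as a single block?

20

Treat the 2 copies of N as a single block. The multiset to arrange is then {NN, A, A, A, B}, 5 items in all.
That gives (5)!/(3!) = 20 arrangements.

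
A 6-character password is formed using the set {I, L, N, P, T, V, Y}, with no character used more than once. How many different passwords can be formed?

5040

Choose and order 6 of the 7 symbols: the first character has 7 options, the next 6, and so on down to 2.
7 × 6 × 5 × 4 × 3 × 2 = 5040.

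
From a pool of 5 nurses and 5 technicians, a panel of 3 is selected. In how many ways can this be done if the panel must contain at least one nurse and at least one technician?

Unrestricted: C(10,3) = 120 ways to pick any 3 of the 10.
Subtract selections that omit an entire group: no nurses → C(5,3) = 10; no technicians → C(5,3) = 10.
Both groups omitted at once is impossible, so 120 − 20 = 100.

100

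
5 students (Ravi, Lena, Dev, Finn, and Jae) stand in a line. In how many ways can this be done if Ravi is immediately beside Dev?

Glue Ravi and Dev into one block (2 internal orders), leaving 4 units to arrange in a row.
That gives 2 × 4! = 2 × 24 = 48.

48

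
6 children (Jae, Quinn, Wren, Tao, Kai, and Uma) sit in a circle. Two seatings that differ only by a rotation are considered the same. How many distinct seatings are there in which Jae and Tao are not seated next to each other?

72

All circular seatings of 6 people number (5)! = 120.
Seatings with Jae beside Tao: treat them as a block with 2 internal orders, giving 2 × (4)! = 48.
Subtracting, 120 − 48 = 72.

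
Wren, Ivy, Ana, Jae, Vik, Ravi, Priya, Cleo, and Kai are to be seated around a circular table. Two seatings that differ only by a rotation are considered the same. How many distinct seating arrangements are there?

40320

Fix one person's seat to break rotational symmetry; the remaining 8 people can be arranged in (8)! = 40320 ways.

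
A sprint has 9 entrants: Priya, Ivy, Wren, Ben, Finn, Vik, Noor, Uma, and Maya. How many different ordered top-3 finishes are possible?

504

There are 9 choices for 1st place, 8 for 2nd, and 7 for 3rd.
That gives 9 × 8 × 7 = 504.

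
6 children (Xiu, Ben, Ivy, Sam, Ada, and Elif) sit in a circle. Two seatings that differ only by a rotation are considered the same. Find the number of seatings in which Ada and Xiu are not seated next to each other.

72

All circular seatings of 6 people number (5)! = 120.
Seatings with Ada beside Xiu: treat them as a block with 2 internal orders, giving 2 × (4)! = 48.
Subtracting, 120 − 48 = 72.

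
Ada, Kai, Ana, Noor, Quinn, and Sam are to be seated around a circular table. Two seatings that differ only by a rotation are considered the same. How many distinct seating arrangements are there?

Around a circle, 6 distinct people have 6!/6 = (5)! = 120 rotationally distinct seatings.

120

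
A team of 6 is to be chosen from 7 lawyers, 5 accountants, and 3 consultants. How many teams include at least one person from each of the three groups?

3850

Unrestricted: C(15,6) = 5005 ways to pick any 6 of the 15.
Subtract selections that omit an entire group: no lawyers → C(8,6) = 28; no accountants → C(10,6) = 210; no consultants → C(12,6) = 924.
Add back selections omitting two groups (i.e. drawn from a single group): C(7,6) + C(5,6) + C(3,6) = 7.
By inclusion–exclusion: 5005 − 1162 + 7 = 3850.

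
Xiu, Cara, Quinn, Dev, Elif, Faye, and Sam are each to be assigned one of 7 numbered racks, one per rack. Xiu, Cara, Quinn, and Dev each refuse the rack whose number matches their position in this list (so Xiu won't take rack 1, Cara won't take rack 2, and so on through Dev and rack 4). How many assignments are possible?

2790

Let Aᵢ (for 1 ≤ i ≤ 4) be the placements that put person i in their forbidden rack. Any j of these fix j positions, leaving (7−j)! ways to fill the rest, and there are C(4,j) ways to pick which j.
By inclusion–exclusion, the number of valid placements is Σ_{j=0}^{4} (−1)^j C(4,j)·(7−j)!.
Computing: 5040 − 2880 + 720 − 96 + 6 = 2790.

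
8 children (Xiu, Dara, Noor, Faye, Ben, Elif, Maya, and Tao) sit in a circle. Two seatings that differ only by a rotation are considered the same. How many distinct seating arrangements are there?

5040

Fix one person's seat to break rotational symmetry; the remaining 7 people can be arranged in (7)! = 5040 ways.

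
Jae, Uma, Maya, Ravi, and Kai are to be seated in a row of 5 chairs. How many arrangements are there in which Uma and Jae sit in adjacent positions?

48

Treat {Uma, Jae} as a single unit. There are 4 units to order, and the pair itself can be ordered 2 ways.
So the count is 2·(4)! = 48.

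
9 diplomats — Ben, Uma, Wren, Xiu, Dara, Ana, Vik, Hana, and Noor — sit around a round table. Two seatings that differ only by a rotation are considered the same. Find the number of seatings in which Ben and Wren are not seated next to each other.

Without the restriction there are (8)! = 40320 seatings.
Those with Ben next to Wren: fuse the pair into one unit and seat 8 units around a circle — 2·(7)! = 10080.
Subtracting, 40320 − 10080 = 30240.

30240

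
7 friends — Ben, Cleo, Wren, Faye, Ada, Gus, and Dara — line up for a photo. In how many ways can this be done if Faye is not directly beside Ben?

Of the 7! = 5040 arrangements, those with Faye and Ben adjacent number 2 × 6! = 1440 (treat the pair as a block with 2 internal orders).
Complementary counting: 5040 − 1440 = 3600.

3600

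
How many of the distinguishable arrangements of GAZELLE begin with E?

360

With the first slot taken by E, it remains to arrange the other 6 letters (GAZLLE).
Those 6 letters have L appearing twice, giving (6)!/(2!) = 360.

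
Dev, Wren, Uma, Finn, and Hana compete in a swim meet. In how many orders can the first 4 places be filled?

There are 5 choices for 1st place, 4 for 2nd, and so on down to 2 for position 4.
That gives 5 × 4 × 3 × 2 = 120.

120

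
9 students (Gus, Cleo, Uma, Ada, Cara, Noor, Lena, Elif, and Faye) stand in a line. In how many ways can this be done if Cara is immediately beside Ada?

80640

Treat {Cara, Ada} as a single unit. There are 8 units to order, and the pair itself can be ordered 2 ways.
So the count is 2·(8)! = 80640.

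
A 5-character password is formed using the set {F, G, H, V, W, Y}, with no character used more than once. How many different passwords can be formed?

This is a permutation of 5 out of 6: P(6,5) = 6!/1!.
That product is 6 × 5 × 4 × 3 × 2 = 720.

720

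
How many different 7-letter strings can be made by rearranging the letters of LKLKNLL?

105

LKLKNLL has 7 letters with K appearing twice and L appearing 4 times.
The number of distinct arrangements is 7!/(4!·2!) = 5040/48 = 105.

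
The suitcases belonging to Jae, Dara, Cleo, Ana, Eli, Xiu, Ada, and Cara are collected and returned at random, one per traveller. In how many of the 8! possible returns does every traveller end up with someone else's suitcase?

14833

This is the derangement count D_8: permutations of 8 items with no fixed point.
By inclusion–exclusion this is Σ_{j=0}^{8} (−1)^j C(8,j)·(8−j)!.
Computing: 40320 − 40320 + 20160 − 6720 + 1680 − 336 + 56 − 8 + 1 = 14833.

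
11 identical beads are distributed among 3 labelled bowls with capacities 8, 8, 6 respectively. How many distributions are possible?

51

By stars and bars, unrestricted non-negative solutions to x_1+…+x_3 = 11 number C(11+2,2) = 78.
Subtract solutions that violate a single cap (substitute x_i' = x_i − (cap_i+1)): x_1 ≥ 9 gives C(4,2) = 6; x_2 ≥ 9 gives C(4,2) = 6; x_3 ≥ 7 gives C(6,2) = 15. Together 27.
No two caps can be exceeded simultaneously, so the pair terms are all 0.
By inclusion–exclusion the count is 78 − 27 + 0 = 51.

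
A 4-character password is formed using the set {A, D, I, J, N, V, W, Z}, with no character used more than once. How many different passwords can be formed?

1680

Choose and order 4 of the 8 symbols: the first character has 8 options, the next 7, then 6, 5.
8 × 7 × 6 × 5 = 1680.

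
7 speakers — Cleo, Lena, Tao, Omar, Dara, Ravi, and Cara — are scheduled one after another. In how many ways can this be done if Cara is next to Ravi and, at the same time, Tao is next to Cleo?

480

Treat {Cara,Ravi} as one block (2 orders) and {Tao,Cleo} as another (2 orders).
That leaves 5 units to arrange: 2 × 2 × 5! = 4 × 120 = 480.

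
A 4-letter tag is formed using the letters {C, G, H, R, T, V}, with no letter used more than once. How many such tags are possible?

360

This is a permutation of 4 out of 6: P(6,4) = 6!/2!.
6 × 5 × 4 × 3 = 360.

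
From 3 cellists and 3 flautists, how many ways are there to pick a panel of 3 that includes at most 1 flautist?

10

Split by how many flautists are chosen (0 through 1).
Sum: C(3,0)·C(3,3) + C(3,1)·C(3,2) = 1 + 9 = 10.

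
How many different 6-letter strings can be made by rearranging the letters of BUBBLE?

120

BUBBLE has 6 letters with B appearing 3 times.
So there are 6! / (3!) = 120 distinguishable arrangements.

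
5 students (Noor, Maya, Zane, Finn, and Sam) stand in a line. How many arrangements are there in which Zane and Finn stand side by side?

Glue Zane and Finn into one block (2 internal orders), leaving 4 units to arrange in a row.
So the count is 2·(4)! = 48.

48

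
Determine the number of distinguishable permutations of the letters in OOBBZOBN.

1120

The 8 letters of OOBBZOBN have repeats: B appearing 3 times and O appearing 3 times.
Dividing 8! = 40320 by 3!·3! = 36 for the repeated letters gives 1120.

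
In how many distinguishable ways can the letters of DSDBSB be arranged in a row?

90

Letter multiplicities in DSDBSB: B×2, D×2, S×2.
Dividing 6! = 720 by 2!·2!·2! = 8 for the repeated letters gives 90.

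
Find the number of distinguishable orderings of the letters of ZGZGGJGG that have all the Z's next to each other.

42

Treat the 2 copies of Z as a single block. The multiset to arrange is then {ZZ, G, G, G, G, G, J}, 7 items in all.
That gives (7)!/(5!) = 42 arrangements.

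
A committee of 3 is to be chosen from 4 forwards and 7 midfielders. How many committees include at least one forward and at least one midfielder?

With no constraint there are C(11,3) = 165 possible selections.
Selections missing a whole group: no forwards → C(7,3) = 35; no midfielders → C(4,3) = 4.
Both groups omitted at once is impossible, so 165 − 39 = 126.

126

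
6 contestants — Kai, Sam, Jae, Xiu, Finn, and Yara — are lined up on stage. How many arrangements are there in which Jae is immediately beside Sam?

Treat {Jae, Sam} as a single unit. There are 5 units to order, and the pair itself can be ordered 2 ways.
So the count is 2·(5)! = 240.

240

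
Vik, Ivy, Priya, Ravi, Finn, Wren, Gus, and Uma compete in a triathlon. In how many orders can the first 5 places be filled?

6720

This is an ordered selection of 5 from 8: P(8,5).
That gives 8 × 7 × 6 × 5 × 4 = 6720.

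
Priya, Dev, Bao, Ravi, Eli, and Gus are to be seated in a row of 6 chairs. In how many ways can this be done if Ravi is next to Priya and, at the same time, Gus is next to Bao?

Treat {Ravi,Priya} as one block (2 orders) and {Gus,Bao} as another (2 orders).
That leaves 4 units to arrange: 2 × 2 × 4! = 4 × 24 = 96.

96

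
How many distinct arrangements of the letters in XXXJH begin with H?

Fix H in the first position and arrange the remaining 4 letters.
Those 4 letters have X appearing 3 times, giving (4)!/(3!) = 4.

4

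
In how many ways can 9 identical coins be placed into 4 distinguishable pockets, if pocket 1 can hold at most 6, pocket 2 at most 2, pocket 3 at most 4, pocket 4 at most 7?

Without the upper bounds there are C(12,3) = 220 ways to split 9 among 4 pockets.
Subtract solutions that violate a single cap (substitute x_i' = x_i − (cap_i+1)): x_1 ≥ 7 gives C(5,3) = 10; x_2 ≥ 3 gives C(9,3) = 84; x_3 ≥ 5 gives C(7,3) = 35; x_4 ≥ 8 gives C(4,3) = 4. Together 133.
Add back pairs where two caps are both exceeded: 0 + 0 + 0 + 4 + 0 + 0 = 4.
By inclusion–exclusion the count is 220 − 133 + 4 = 91.

91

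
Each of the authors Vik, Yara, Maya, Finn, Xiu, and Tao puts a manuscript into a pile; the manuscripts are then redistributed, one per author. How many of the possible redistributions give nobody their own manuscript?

Let Aᵢ be the assignments in which author i gets their own manuscript. We want the size of the complement of A₁∪…∪A_6.
By inclusion–exclusion this is Σ_{j=0}^{6} (−1)^j C(6,j)·(6−j)!.
Computing: 720 − 720 + 360 − 120 + 30 − 6 + 1 = 265.

265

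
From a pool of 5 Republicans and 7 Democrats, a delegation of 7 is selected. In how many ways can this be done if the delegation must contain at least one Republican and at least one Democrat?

Total 7-person selections from all 12: C(12,7) = 792.
Selections missing a whole group: no Republicans → C(7,7) = 1; no Democrats → C(5,7) = 0.
Both groups omitted at once is impossible, so 792 − 1 = 791.

791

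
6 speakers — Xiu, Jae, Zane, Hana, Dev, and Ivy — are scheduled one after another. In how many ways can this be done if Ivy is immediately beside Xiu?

Glue Ivy and Xiu into one block (2 internal orders), leaving 5 units to arrange in a row.
That gives 2 × 5! = 2 × 120 = 240.

240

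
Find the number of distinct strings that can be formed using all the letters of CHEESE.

The 6 letters of CHEESE have repeats: E appearing 3 times.
The number of distinct arrangements is 6!/(3!) = 720/6 = 120.

120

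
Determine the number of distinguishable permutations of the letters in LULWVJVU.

5040

LULWVJVU has 8 letters with L appearing twice, U appearing twice, and V appearing twice.
Dividing 8! = 40320 by 2!·2!·2! = 8 for the repeated letters gives 5040.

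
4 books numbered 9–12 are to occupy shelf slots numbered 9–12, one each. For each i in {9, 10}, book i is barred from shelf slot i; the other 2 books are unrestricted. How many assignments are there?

Let Aᵢ (for i ∈ {9, 10}) be the placements that put book i in its forbidden shelf slot. Any j of these fix j positions, leaving (4−j)! ways to fill the rest, and there are C(2,j) ways to pick which j.
By inclusion–exclusion, the number of valid placements is Σ_{j=0}^{2} (−1)^j C(2,j)·(4−j)!.
Computing: 24 − 12 + 2 = 14.

14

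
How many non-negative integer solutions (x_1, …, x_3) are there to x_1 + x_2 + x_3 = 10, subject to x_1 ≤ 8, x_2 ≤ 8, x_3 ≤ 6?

Without the upper bounds there are C(12,2) = 66 ways to split 10 among 3 variables.
Subtract solutions that violate a single cap (substitute x_i' = x_i − (cap_i+1)): x_1 ≥ 9 gives C(3,2) = 3; x_2 ≥ 9 gives C(3,2) = 3; x_3 ≥ 7 gives C(5,2) = 10. Together 16.
No two caps can be exceeded simultaneously, so the pair terms are all 0.
By inclusion–exclusion the count is 66 − 16 + 0 = 50.

50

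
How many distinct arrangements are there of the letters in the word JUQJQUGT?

Letter multiplicities in JUQJQUGT: G×1, J×2, Q×2, T×1, U×2.
So there are 8! / (2!·2!·2!) = 5040 distinguishable arrangements.

5040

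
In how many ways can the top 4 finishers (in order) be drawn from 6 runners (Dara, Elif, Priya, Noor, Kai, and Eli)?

This is an ordered selection of 4 from 6: P(6,4).
That gives 6 × 5 × 4 × 3 = 360.

360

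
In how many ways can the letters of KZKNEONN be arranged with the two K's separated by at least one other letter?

Total arrangements of KZKNEONN: 8!/(3!·2!) = 3360.
If the two K's are adjacent, glue them into one block, leaving 7 items to arrange: (7)!/(3!) = 840 ways.
Hence 3360 − 840 = 2520.

2520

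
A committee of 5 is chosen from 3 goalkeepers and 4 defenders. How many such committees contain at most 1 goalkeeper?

Split by how many goalkeepers are chosen (0 through 1).
Sum: C(3,0)·C(4,5) + C(3,1)·C(4,4) = 0 + 3 = 3.

3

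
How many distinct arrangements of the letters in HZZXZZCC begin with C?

210

With the first slot taken by C, it remains to arrange the other 7 letters (HZZXZZC).
Those 7 letters have Z appearing 4 times, giving (7)!/(4!) = 210.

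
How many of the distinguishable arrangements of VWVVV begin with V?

4

Fix V in the first position and arrange the remaining 4 letters.
Those 4 letters have V appearing 3 times, giving (4)!/(3!) = 4.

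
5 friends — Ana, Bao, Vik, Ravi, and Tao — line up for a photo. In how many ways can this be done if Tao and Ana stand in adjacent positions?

48

Treat {Tao, Ana} as a single unit. There are 4 units to order, and the pair itself can be ordered 2 ways.
So the count is 2·(4)! = 48.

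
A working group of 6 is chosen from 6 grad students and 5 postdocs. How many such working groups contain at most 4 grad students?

Split by how many grad students are chosen (0 through 4).
Sum: C(6,0)·C(5,6) + C(6,1)·C(5,5) + C(6,2)·C(5,4) + C(6,3)·C(5,3) + C(6,4)·C(5,2) = 0 + 6 + 75 + 200 + 150 = 431.

431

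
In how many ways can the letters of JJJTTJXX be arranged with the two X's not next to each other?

Total arrangements of JJJTTJXX: 8!/(4!·2!·2!) = 420.
If the two X's are adjacent, glue them into one block, leaving 7 items to arrange: (7)!/(4!·2!) = 105 ways.
Hence 420 − 105 = 315.

315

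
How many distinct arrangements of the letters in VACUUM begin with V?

60

With the first slot taken by V, it remains to arrange the other 5 letters (ACUUM).
Those 5 letters have U appearing twice, giving (5)!/(2!) = 60.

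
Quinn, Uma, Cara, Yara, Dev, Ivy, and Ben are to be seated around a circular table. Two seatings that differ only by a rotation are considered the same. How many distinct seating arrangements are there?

720

Seat Quinn anywhere (absorbing the rotational symmetry), then permute the other 6: (6)! = 720.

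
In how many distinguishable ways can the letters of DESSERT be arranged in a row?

1260

The 7 letters of DESSERT have repeats: E appearing twice and S appearing twice.
Dividing 7! = 5040 by 2!·2! = 4 for the repeated letters gives 1260.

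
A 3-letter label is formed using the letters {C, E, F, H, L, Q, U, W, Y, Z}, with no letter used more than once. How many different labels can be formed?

Choose and order 3 of the 10 symbols: the first letter has 10 options, the next 9, then 8.
That product is 10 × 9 × 8 = 720.

720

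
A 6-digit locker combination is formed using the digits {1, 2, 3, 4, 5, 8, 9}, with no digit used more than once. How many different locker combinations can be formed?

5040

This is a permutation of 6 out of 7: P(7,6) = 7!/1!.
That product is 7 × 6 × 5 × 4 × 3 × 2 = 5040.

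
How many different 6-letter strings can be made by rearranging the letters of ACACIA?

60

ACACIA has 6 letters with A appearing 3 times and C appearing twice.
So there are 6! / (3!·2!) = 60 distinguishable arrangements.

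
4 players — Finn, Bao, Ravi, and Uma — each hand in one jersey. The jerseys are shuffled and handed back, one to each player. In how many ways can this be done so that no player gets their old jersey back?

9

Count assignments avoiding every fixed point. For any j of the 4 players fixed to their old jersey, the other 4−j can be arranged in (4−j)! ways.
By inclusion–exclusion this is Σ_{j=0}^{4} (−1)^j C(4,j)·(4−j)!.
Computing: 24 − 24 + 12 − 4 + 1 = 9.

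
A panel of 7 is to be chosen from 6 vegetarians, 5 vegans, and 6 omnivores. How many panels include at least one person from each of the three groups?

With no constraint there are C(17,7) = 19448 possible selections.
Subtract selections that omit an entire group: no vegetarians → C(11,7) = 330; no vegans → C(12,7) = 792; no omnivores → C(11,7) = 330.
Add back selections omitting two groups (i.e. drawn from a single group): C(6,7) + C(5,7) + C(6,7) = 0.
By inclusion–exclusion: 19448 − 1452 + 0 = 17996.

17996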